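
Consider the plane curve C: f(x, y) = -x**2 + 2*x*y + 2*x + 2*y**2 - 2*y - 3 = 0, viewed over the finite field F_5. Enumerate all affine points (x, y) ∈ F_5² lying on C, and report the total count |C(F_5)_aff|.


Affine F_5-points: {(1, 1), (1, 4), (3, 1), (3, 2), (4, 3), (4, 4)}; count = 6.

For each of the 25 pairs (x, y) ∈ F_5², evaluate f(x, y) mod 5. Record the zeros.
  x = 0: [0↦2, 1↦2, 2↦1, 3↦4, 4↦1]  zeros at y ∈ ∅
  x = 1: [0↦3, 1↦0, 2↦1, 3↦1, 4↦0]  zeros at y ∈ {1, 4}
  x = 2: [0↦2, 1↦1, 2↦4, 3↦1, 4↦2]  zeros at y ∈ ∅
  x = 3: [0↦4, 1↦0, 2↦0, 3↦4, 4↦2]  zeros at y ∈ {1, 2}
  x = 4: [0↦4, 1↦2, 2↦4, 3↦0, 4↦0]  zeros at y ∈ {3, 4}
Collecting zeros: affine points = {(1, 1), (1, 4), (3, 1), (3, 2), (4, 3), (4, 4)}.
Total count |C(F_5)_aff| = 6.


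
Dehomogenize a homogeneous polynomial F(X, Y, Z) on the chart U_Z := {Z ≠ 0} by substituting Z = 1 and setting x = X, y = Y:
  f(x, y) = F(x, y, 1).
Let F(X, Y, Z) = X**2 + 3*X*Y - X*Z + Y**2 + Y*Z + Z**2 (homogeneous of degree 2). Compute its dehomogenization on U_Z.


f(x, y) = x**2 + 3*x*y - x + y**2 + y + 1

On U_Z we set Z = 1. Each monomial c·X^i·Y^j·Z^k in F becomes c·x^i·y^j·1^k = c·x^i·y^j.
Substituting Z = 1: F(X, Y, 1) = x**2 + 3*x*y - x + y**2 + y + 1.
Note: deg(f) ≤ deg(F) = 2; strict inequality happens when F is divisible by Z (lost terms).


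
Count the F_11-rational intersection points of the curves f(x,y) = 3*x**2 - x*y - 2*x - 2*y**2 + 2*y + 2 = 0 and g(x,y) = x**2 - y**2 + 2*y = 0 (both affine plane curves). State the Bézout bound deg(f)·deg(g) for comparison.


Common zeros: ∅; count = 0; Bézout bound = 4.

deg(f) = 2, deg(g) = 2, so Bézout bound = 4.
Scan x ∈ F_11. For each x, list the y ∈ F_11 with f(x, y) ≡ 0 and those with g(x, y) ≡ 0 (mod 11); the common zeros in that column are the intersection.
  x = 0: f ≡ 0 at y ∈ {4, 8}; g ≡ 0 at y ∈ {0, 2}; common: ∅.
  x = 1: f ≡ 0 at y ∈ {7, 10}; g ≡ 0 at y ∈ ∅; common: ∅.
  x = 2: f ≡ 0 at y ∈ {4, 7}; g ≡ 0 at y ∈ {5, 8}; common: ∅.
  x = 3: f ≡ 0 at y ∈ {6, 10}; g ≡ 0 at y ∈ ∅; common: ∅.
  x = 4: f ≡ 0 at y ∈ ∅; g ≡ 0 at y ∈ ∅; common: ∅.
  x = 5: f ≡ 0 at y ∈ ∅; g ≡ 0 at y ∈ {3, 10}; common: ∅.
  x = 6: f ≡ 0 at y ∈ ∅; g ≡ 0 at y ∈ {3, 10}; common: ∅.
  x = 7: f ≡ 0 at y ∈ {6, 8}; g ≡ 0 at y ∈ ∅; common: ∅.
  x = 8: f ≡ 0 at y ∈ ∅; g ≡ 0 at y ∈ ∅; common: ∅.
  x = 9: f ≡ 0 at y ∈ ∅; g ≡ 0 at y ∈ {5, 8}; common: ∅.
  x = 10: f ≡ 0 at y ∈ ∅; g ≡ 0 at y ∈ ∅; common: ∅.
Collecting: common zeros = ∅, so the count is 0.
Comparison with the Bézout bound: 0 ≤ 4 = deg(f)·deg(g), as expected for curves with no common component (the affine F_11-count falls short of the bound because intersections may lie at infinity, over extension fields, or carry multiplicity).


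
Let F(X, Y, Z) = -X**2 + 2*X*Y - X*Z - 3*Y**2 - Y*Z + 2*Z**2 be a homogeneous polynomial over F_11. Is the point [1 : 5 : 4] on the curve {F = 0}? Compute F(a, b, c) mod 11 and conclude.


F(1,5,4) ≡ 8 (mod 11); P is NOT on the curve.

Evaluate F(1, 5, 4) term-by-term (mod 11).
  -X**2 ↦ -1·1·1·1 = -1
  2*X*Y ↦ 2·1·5·1 = 10
  -X*Z ↦ -1·1·1·4 = -4
  -3*Y**2 ↦ -3·1·25·1 = -75
  -Y*Z ↦ -1·1·5·4 = -20
  2*Z**2 ↦ 2·1·1·16 = 32
Sum: F(1, 5, 4) = (-1) + (10) + (-4) + (-75) + (-20) + (32) = -58.
Reducing mod 11: -58 ≡ 8 (mod 11).
Since F(a, b, c) ≡ 8 ≠ 0 (mod 11), P does NOT lie on the curve.


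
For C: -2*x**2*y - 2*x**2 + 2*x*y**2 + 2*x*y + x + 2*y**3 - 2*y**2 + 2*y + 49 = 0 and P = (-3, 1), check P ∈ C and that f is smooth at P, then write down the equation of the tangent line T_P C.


Tangent line at P: 29*x - 32*y + 119 = 0.

Step 1: f(-3, 1) = 0, so P lies on C.
Step 2: partial derivatives
  f_x(x, y) = -4*x*y - 4*x + 2*y**2 + 2*y + 1, f_y(x, y) = -2*x**2 + 4*x*y + 2*x + 6*y**2 - 4*y + 2.
  f_x(P) = 29, f_y(P) = -32 (gradient nonzero, so P is smooth).
Step 3: tangent line at P: 29·(x − -3) + -32·(y − 1) = 0.
Expanding: 29*x - 32*y + 119 = 0.


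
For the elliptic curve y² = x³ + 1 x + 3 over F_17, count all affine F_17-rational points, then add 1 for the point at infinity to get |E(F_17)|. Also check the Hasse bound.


Affine points = {(2, 8), (2, 9), (3, 4), (3, 13), (6, 2), (6, 15), (7, 8), (7, 9), (8, 8), (8, 9), (11, 6), (11, 11), (12, 3), (12, 14), (16, 1), (16, 16)}; affine count = 16; |E(F_17)| = 17.

Discriminant check: Δ ∝ 4a³ + 27b² = 4·1³ + 27·3² = 4·1 + 27·9 ≡ 9 (mod 17). Nonzero ⇒ E is nonsingular.
For each x ∈ F_17, compute rhs = x³ + 1·x + 3 mod 17, then count y ∈ F_17 with y² ≡ rhs.
  x = 0: rhs = 3, matching y values: none (0 points).
  x = 1: rhs = 5, matching y values: none (0 points).
  x = 2: rhs = 13, matching y values: 8, 9 (2 points).
  x = 3: rhs = 16, matching y values: 4, 13 (2 points).
  x = 4: rhs = 3, matching y values: none (0 points).
  x = 5: rhs = 14, matching y values: none (0 points).
  x = 6: rhs = 4, matching y values: 2, 15 (2 points).
  x = 7: rhs = 13, matching y values: 8, 9 (2 points).
  x = 8: rhs = 13, matching y values: 8, 9 (2 points).
  x = 9: rhs = 10, matching y values: none (0 points).
  x = 10: rhs = 10, matching y values: none (0 points).
  x = 11: rhs = 2, matching y values: 6, 11 (2 points).
  x = 12: rhs = 9, matching y values: 3, 14 (2 points).
  x = 13: rhs = 3, matching y values: none (0 points).
  x = 14: rhs = 7, matching y values: none (0 points).
  x = 15: rhs = 10, matching y values: none (0 points).
  x = 16: rhs = 1, matching y values: 1, 16 (2 points).
Total affine count: 16.
Full point count |E(F_17)| = 16 + 1 = 17.
Hasse bound: |17 − (17+1)| = |-1| = 1 ≤ 2√17 ≈ 8.2462 ✓.


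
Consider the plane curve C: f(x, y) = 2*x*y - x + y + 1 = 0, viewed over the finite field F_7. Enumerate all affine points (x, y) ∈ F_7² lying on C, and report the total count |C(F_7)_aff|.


Affine F_7-points: {(0, 6), (1, 0), (2, 3), (4, 5), (5, 1), (6, 2)}; count = 6.

For each of the 49 pairs (x, y) ∈ F_7², evaluate f(x, y) mod 7. Record the zeros.
  x = 0: [0↦1, 1↦2, 2↦3, 3↦4, 4↦5, 5↦6, 6↦0]  zeros at y ∈ {6}
  x = 1: [0↦0, 1↦3, 2↦6, 3↦2, 4↦5, 5↦1, 6↦4]  zeros at y ∈ {0}
  x = 2: [0↦6, 1↦4, 2↦2, 3↦0, 4↦5, 5↦3, 6↦1]  zeros at y ∈ {3}
  x = 3: [0↦5, 1↦5, 2↦5, 3↦5, 4↦5, 5↦5, 6↦5]  zeros at y ∈ ∅
  x = 4: [0↦4, 1↦6, 2↦1, 3↦3, 4↦5, 5↦0, 6↦2]  zeros at y ∈ {5}
  x = 5: [0↦3, 1↦0, 2↦4, 3↦1, 4↦5, 5↦2, 6↦6]  zeros at y ∈ {1}
  x = 6: [0↦2, 1↦1, 2↦0, 3↦6, 4↦5, 5↦4, 6↦3]  zeros at y ∈ {2}
Collecting zeros: affine points = {(0, 6), (1, 0), (2, 3), (4, 5), (5, 1), (6, 2)}.
Total count |C(F_7)_aff| = 6.


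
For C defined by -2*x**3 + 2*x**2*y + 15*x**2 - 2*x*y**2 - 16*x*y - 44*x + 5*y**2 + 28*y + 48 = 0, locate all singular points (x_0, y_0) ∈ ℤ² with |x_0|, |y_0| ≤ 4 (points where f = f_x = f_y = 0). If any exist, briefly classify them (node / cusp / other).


Singular points: {(2, -2)}; classification: node.

Compute partial derivatives:
  f_x = -6*x**2 + 4*x*y + 30*x - 2*y**2 - 16*y - 44.
  f_y = 2*x**2 - 4*x*y - 16*x + 10*y + 28.
Scan x_0 ∈ {−4, ..., 4}. For each x_0, f_y(x_0, y) is a polynomial in y; find its integer roots y ∈ {−4, ..., 4}, then test f_x and f at those candidates.
  x = -4: f_y(-4, y) = 26*y + 124; no integer root y with |y| ≤ 4.
  x = -3: f_y(-3, y) = 22*y + 94; no integer root y with |y| ≤ 4.
  x = -2: f_y(-2, y) = 18*y + 68; no integer root y with |y| ≤ 4.
  x = -1: f_y(-1, y) = 14*y + 46; no integer root y with |y| ≤ 4.
  x = 0: f_y(0, y) = 10*y + 28; no integer root y with |y| ≤ 4.
  x = 1: f_y(1, y) = 6*y + 14; no integer root y with |y| ≤ 4.
  x = 2: f_y(2, y) = 2*y + 4; vanishes at y ∈ {-2}. (2, -2): f_x = 0, f = 0 — SINGULAR.
  x = 3: f_y(3, y) = -2*y - 2; vanishes at y ∈ {-1}. (3, -1): f_x = -6 ≠ 0.
  x = 4: f_y(4, y) = -6*y - 4; no integer root y with |y| ≤ 4.
Only singular point on the grid: (2, -2).
Classify: substitute x = 2 + u, y = -2 + v and expand: f = -2*u**3 + 2*u**2*v - u**2 - 2*u*v**2 + v**2.
No constant or linear terms (consistent with a singular point). Quadratic part: -u**2 + v**2. Cubic part: -2*u**3 + 2*u**2*v - 2*u*v**2.
The quadratic part v**2 - u**2 = (v − u)(v + u) splits into two distinct linear factors, so there are two distinct tangent lines y − -2 = ±(x − 2) — this is a node (ordinary double point).
Classification: node.


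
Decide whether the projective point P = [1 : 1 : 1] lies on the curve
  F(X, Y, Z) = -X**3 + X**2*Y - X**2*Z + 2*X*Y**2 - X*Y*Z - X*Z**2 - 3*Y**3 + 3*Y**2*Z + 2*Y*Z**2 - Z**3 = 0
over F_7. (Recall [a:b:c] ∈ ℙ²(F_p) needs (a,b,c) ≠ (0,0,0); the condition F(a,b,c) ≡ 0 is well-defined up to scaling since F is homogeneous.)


F(1,1,1) ≡ 0 (mod 7); P is on the curve.

Evaluate F(1, 1, 1) term-by-term (mod 7).
  -X**3 ↦ -1·1·1·1 = -1
  X**2*Y ↦ 1·1·1·1 = 1
  -X**2*Z ↦ -1·1·1·1 = -1
  2*X*Y**2 ↦ 2·1·1·1 = 2
  -X*Y*Z ↦ -1·1·1·1 = -1
  -X*Z**2 ↦ -1·1·1·1 = -1
  -3*Y**3 ↦ -3·1·1·1 = -3
  3*Y**2*Z ↦ 3·1·1·1 = 3
  2*Y*Z**2 ↦ 2·1·1·1 = 2
  -Z**3 ↦ -1·1·1·1 = -1
Sum: F(1, 1, 1) = (-1) + (1) + (-1) + (2) + (-1) + (-1) + (-3) + (3) + (2) + (-1) = 0.
Reducing mod 7: 0 ≡ 0 (mod 7).
Since F(a, b, c) ≡ 0 (mod 7), P lies on the curve.


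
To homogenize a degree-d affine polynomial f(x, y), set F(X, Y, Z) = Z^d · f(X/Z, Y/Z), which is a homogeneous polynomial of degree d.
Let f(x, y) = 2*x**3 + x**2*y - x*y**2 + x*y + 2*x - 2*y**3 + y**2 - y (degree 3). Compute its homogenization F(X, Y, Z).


F(X, Y, Z) = 2*X**3 + X**2*Y - X*Y**2 + X*Y*Z + 2*X*Z**2 - 2*Y**3 + Y**2*Z - Y*Z**2

deg(f) = 3.
Substitute x = X/Z, y = Y/Z into f, then multiply by Z^3.
  monomial 2·x^3·y^0 ↦ 2·X^3·Y^0·Z^0.
  monomial 1·x^2·y^1 ↦ 1·X^2·Y^1·Z^0.
  monomial -1·x^1·y^2 ↦ -1·X^1·Y^2·Z^0.
  monomial 1·x^1·y^1 ↦ 1·X^1·Y^1·Z^1.
  monomial 2·x^1·y^0 ↦ 2·X^1·Y^0·Z^2.
  monomial -2·x^0·y^3 ↦ -2·X^0·Y^3·Z^0.
  monomial 1·x^0·y^2 ↦ 1·X^0·Y^2·Z^1.
  monomial -1·x^0·y^1 ↦ -1·X^0·Y^1·Z^2.
Collecting: F(X, Y, Z) = 2*X**3 + X**2*Y - X*Y**2 + X*Y*Z + 2*X*Z**2 - 2*Y**3 + Y**2*Z - Y*Z**2.


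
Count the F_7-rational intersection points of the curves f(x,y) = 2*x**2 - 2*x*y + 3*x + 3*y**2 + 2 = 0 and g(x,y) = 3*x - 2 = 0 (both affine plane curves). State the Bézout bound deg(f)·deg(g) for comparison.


Common zeros: ∅; count = 0; Bézout bound = 2.

deg(f) = 2, deg(g) = 1, so Bézout bound = 2.
Scan x ∈ F_7. For each x, list the y ∈ F_7 with f(x, y) ≡ 0 and those with g(x, y) ≡ 0 (mod 7); the common zeros in that column are the intersection.
  x = 0: f ≡ 0 at y ∈ {2, 5}; g ≡ 0 at y ∈ ∅; common: ∅.
  x = 1: f ≡ 0 at y ∈ {0, 3}; g ≡ 0 at y ∈ ∅; common: ∅.
  x = 2: f ≡ 0 at y ∈ ∅; g ≡ 0 at y ∈ ∅; common: ∅.
  x = 3: f ≡ 0 at y ∈ ∅; g ≡ 0 at y ∈ {0, 1, 2, 3, 4, 5, 6}; common: ∅.
  x = 4: f ≡ 0 at y ∈ {2, 3}; g ≡ 0 at y ∈ ∅; common: ∅.
  x = 5: f ≡ 0 at y ∈ ∅; g ≡ 0 at y ∈ ∅; common: ∅.
  x = 6: f ≡ 0 at y ∈ ∅; g ≡ 0 at y ∈ ∅; common: ∅.
Collecting: common zeros = ∅, so the count is 0.
Comparison with the Bézout bound: 0 ≤ 2 = deg(f)·deg(g), as expected for curves with no common component (the affine F_7-count falls short of the bound because intersections may lie at infinity, over extension fields, or carry multiplicity).


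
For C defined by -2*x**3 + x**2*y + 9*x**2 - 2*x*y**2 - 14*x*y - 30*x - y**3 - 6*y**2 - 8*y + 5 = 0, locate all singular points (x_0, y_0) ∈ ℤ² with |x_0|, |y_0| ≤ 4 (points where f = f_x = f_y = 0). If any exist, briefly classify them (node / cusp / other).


Singular points: {(1, -3)}; classification: cusp.

Compute partial derivatives:
  f_x = -6*x**2 + 2*x*y + 18*x - 2*y**2 - 14*y - 30.
  f_y = x**2 - 4*x*y - 14*x - 3*y**2 - 12*y - 8.
Scan x_0 ∈ {−4, ..., 4}. For each x_0, f_y(x_0, y) is a polynomial in y; find its integer roots y ∈ {−4, ..., 4}, then test f_x and f at those candidates.
  x = -4: f_y(-4, y) = -3*y**2 + 4*y + 64; vanishes at y ∈ {-4}. (-4, -4): f_x = -142 ≠ 0.
  x = -3: f_y(-3, y) = 43 - 3*y**2; no integer root y with |y| ≤ 4.
  x = -2: f_y(-2, y) = -3*y**2 - 4*y + 24; no integer root y with |y| ≤ 4.
  x = -1: f_y(-1, y) = -3*y**2 - 8*y + 7; no integer root y with |y| ≤ 4.
  x = 0: f_y(0, y) = -3*y**2 - 12*y - 8; no integer root y with |y| ≤ 4.
  x = 1: f_y(1, y) = -3*y**2 - 16*y - 21; vanishes at y ∈ {-3}. (1, -3): f_x = 0, f = 0 — SINGULAR.
  x = 2: f_y(2, y) = -3*y**2 - 20*y - 32; vanishes at y ∈ {-4}. (2, -4): f_x = -10 ≠ 0.
  x = 3: f_y(3, y) = -3*y**2 - 24*y - 41; no integer root y with |y| ≤ 4.
  x = 4: f_y(4, y) = -3*y**2 - 28*y - 48; no integer root y with |y| ≤ 4.
Only singular point on the grid: (1, -3).
Classify: substitute x = 1 + u, y = -3 + v and expand: f = -2*u**3 + u**2*v - 2*u*v**2 - v**3 + v**2.
No constant or linear terms (consistent with a singular point). Quadratic part: v**2. Cubic part: -2*u**3 + u**2*v - 2*u*v**2 - v**3.
The quadratic part v**2 is a perfect square, so there is a single (double) tangent line v = 0, i.e. y = -3. Restricting the cubic part to that line (v = 0) leaves -2*u**3 ≠ 0, so f is not divisible by v and the branch is v² ≈ 2*u**3 to lowest order — this is a cusp.
Classification: cusp.


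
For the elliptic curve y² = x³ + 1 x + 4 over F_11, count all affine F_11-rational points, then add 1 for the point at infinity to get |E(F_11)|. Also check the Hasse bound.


Affine points = {(0, 2), (0, 9), (2, 5), (2, 6), (3, 1), (3, 10), (9, 4), (9, 7)}; affine count = 8; |E(F_11)| = 9.

Discriminant check: Δ ∝ 4a³ + 27b² = 4·1³ + 27·4² = 4·1 + 27·16 ≡ 7 (mod 11). Nonzero ⇒ E is nonsingular.
For each x ∈ F_11, compute rhs = x³ + 1·x + 4 mod 11, then count y ∈ F_11 with y² ≡ rhs.
  x = 0: rhs = 4, matching y values: 2, 9 (2 points).
  x = 1: rhs = 6, matching y values: none (0 points).
  x = 2: rhs = 3, matching y values: 5, 6 (2 points).
  x = 3: rhs = 1, matching y values: 1, 10 (2 points).
  x = 4: rhs = 6, matching y values: none (0 points).
  x = 5: rhs = 2, matching y values: none (0 points).
  x = 6: rhs = 6, matching y values: none (0 points).
  x = 7: rhs = 2, matching y values: none (0 points).
  x = 8: rhs = 7, matching y values: none (0 points).
  x = 9: rhs = 5, matching y values: 4, 7 (2 points).
  x = 10: rhs = 2, matching y values: none (0 points).
Total affine count: 8.
Full point count |E(F_11)| = 8 + 1 = 9.
Hasse bound: |9 − (11+1)| = |-3| = 3 ≤ 2√11 ≈ 6.6332 ✓.


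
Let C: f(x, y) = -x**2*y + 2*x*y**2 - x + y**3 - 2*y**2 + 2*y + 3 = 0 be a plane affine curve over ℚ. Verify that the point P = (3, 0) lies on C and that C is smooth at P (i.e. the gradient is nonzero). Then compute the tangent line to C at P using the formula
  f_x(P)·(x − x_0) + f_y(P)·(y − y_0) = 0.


Tangent line at P: -x - 7*y + 3 = 0.

Step 1: f(3, 0) = 0, so P lies on C.
Step 2: partial derivatives
  f_x(x, y) = -2*x*y + 2*y**2 - 1, f_y(x, y) = -x**2 + 4*x*y + 3*y**2 - 4*y + 2.
  f_x(P) = -1, f_y(P) = -7 (gradient nonzero, so P is smooth).
Step 3: tangent line at P: -1·(x − 3) + -7·(y − 0) = 0.
Expanding: -x - 7*y + 3 = 0.


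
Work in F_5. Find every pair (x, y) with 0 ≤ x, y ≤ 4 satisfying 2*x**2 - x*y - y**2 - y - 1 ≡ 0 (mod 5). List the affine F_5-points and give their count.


Affine F_5-points: {(3, 2), (3, 4), (4, 1), (4, 4)}; count = 4.

For each of the 25 pairs (x, y) ∈ F_5², evaluate f(x, y) mod 5. Record the zeros.
  x = 0: [0↦4, 1↦2, 2↦3, 3↦2, 4↦4]  zeros at y ∈ ∅
  x = 1: [0↦1, 1↦3, 2↦3, 3↦1, 4↦2]  zeros at y ∈ ∅
  x = 2: [0↦2, 1↦3, 2↦2, 3↦4, 4↦4]  zeros at y ∈ ∅
  x = 3: [0↦2, 1↦2, 2↦0, 3↦1, 4↦0]  zeros at y ∈ {2, 4}
  x = 4: [0↦1, 1↦0, 2↦2, 3↦2, 4↦0]  zeros at y ∈ {1, 4}
Collecting zeros: affine points = {(3, 2), (3, 4), (4, 1), (4, 4)}.
Total count |C(F_5)_aff| = 4.


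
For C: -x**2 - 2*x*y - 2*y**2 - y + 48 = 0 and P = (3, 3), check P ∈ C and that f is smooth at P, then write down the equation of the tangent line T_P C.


Tangent line at P: -12*x - 19*y + 93 = 0.

Step 1: f(3, 3) = 0, so P lies on C.
Step 2: partial derivatives
  f_x(x, y) = -2*x - 2*y, f_y(x, y) = -2*x - 4*y - 1.
  f_x(P) = -12, f_y(P) = -19 (gradient nonzero, so P is smooth).
Step 3: tangent line at P: -12·(x − 3) + -19·(y − 3) = 0.
Expanding: -12*x - 19*y + 93 = 0.


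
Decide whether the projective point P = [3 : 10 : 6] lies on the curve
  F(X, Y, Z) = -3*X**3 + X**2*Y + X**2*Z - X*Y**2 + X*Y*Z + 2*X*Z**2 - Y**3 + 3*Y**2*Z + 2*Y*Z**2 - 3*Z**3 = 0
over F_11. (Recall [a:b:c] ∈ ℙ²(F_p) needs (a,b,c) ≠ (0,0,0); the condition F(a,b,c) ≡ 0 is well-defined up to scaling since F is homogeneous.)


F(3,10,6) ≡ 8 (mod 11); P is NOT on the curve.

Evaluate F(3, 10, 6) term-by-term (mod 11).
  -3*X**3 ↦ -3·27·1·1 = -81
  X**2*Y ↦ 1·9·10·1 = 90
  X**2*Z ↦ 1·9·1·6 = 54
  -X*Y**2 ↦ -1·3·100·1 = -300
  X*Y*Z ↦ 1·3·10·6 = 180
  2*X*Z**2 ↦ 2·3·1·36 = 216
  -Y**3 ↦ -1·1·1000·1 = -1000
  3*Y**2*Z ↦ 3·1·100·6 = 1800
  2*Y*Z**2 ↦ 2·1·10·36 = 720
  -3*Z**3 ↦ -3·1·1·216 = -648
Sum: F(3, 10, 6) = (-81) + (90) + (54) + (-300) + (180) + (216) + (-1000) + (1800) + (720) + (-648) = 1031.
Reducing mod 11: 1031 ≡ 8 (mod 11).
Since F(a, b, c) ≡ 8 ≠ 0 (mod 11), P does NOT lie on the curve.


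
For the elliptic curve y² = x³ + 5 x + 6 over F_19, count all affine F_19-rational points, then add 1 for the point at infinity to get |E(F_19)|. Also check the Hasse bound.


Affine points = {(0, 5), (0, 14), (2, 9), (2, 10), (5, 2), (5, 17), (6, 9), (6, 10), (7, 2), (7, 17), (8, 8), (8, 11), (9, 1), (9, 18), (10, 7), (10, 12), (11, 9), (11, 10), (13, 8), (13, 11), (15, 6), (15, 13), (17, 8), (17, 11), (18, 0)}; affine count = 25; |E(F_19)| = 26.

Discriminant check: Δ ∝ 4a³ + 27b² = 4·5³ + 27·6² = 4·125 + 27·36 ≡ 9 (mod 19). Nonzero ⇒ E is nonsingular.
For each x ∈ F_19, compute rhs = x³ + 5·x + 6 mod 19, then count y ∈ F_19 with y² ≡ rhs.
  x = 0: rhs = 6, matching y values: 5, 14 (2 points).
  x = 1: rhs = 12, matching y values: none (0 points).
  x = 2: rhs = 5, matching y values: 9, 10 (2 points).
  x = 3: rhs = 10, matching y values: none (0 points).
  x = 4: rhs = 14, matching y values: none (0 points).
  x = 5: rhs = 4, matching y values: 2, 17 (2 points).
  x = 6: rhs = 5, matching y values: 9, 10 (2 points).
  x = 7: rhs = 4, matching y values: 2, 17 (2 points).
  x = 8: rhs = 7, matching y values: 8, 11 (2 points).
  x = 9: rhs = 1, matching y values: 1, 18 (2 points).
  x = 10: rhs = 11, matching y values: 7, 12 (2 points).
  x = 11: rhs = 5, matching y values: 9, 10 (2 points).
  x = 12: rhs = 8, matching y values: none (0 points).
  x = 13: rhs = 7, matching y values: 8, 11 (2 points).
  x = 14: rhs = 8, matching y values: none (0 points).
  x = 15: rhs = 17, matching y values: 6, 13 (2 points).
  x = 16: rhs = 2, matching y values: none (0 points).
  x = 17: rhs = 7, matching y values: 8, 11 (2 points).
  x = 18: rhs = 0, matching y values: 0 (1 points).
Total affine count: 25.
Full point count |E(F_19)| = 25 + 1 = 26.
Hasse bound: |26 − (19+1)| = |6| = 6 ≤ 2√19 ≈ 8.7178 ✓.


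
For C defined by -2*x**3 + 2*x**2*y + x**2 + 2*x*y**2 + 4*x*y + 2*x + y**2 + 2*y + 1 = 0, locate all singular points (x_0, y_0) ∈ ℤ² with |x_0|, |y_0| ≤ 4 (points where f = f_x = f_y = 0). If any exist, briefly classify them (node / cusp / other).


Singular points: {(0, -1)}; classification: node.

Compute partial derivatives:
  f_x = -6*x**2 + 4*x*y + 2*x + 2*y**2 + 4*y + 2.
  f_y = 2*x**2 + 4*x*y + 4*x + 2*y + 2.
Scan x_0 ∈ {−4, ..., 4}. For each x_0, f_y(x_0, y) is a polynomial in y; find its integer roots y ∈ {−4, ..., 4}, then test f_x and f at those candidates.
  x = -4: f_y(-4, y) = 18 - 14*y; no integer root y with |y| ≤ 4.
  x = -3: f_y(-3, y) = 8 - 10*y; no integer root y with |y| ≤ 4.
  x = -2: f_y(-2, y) = 2 - 6*y; no integer root y with |y| ≤ 4.
  x = -1: f_y(-1, y) = -2*y; vanishes at y ∈ {0}. (-1, 0): f_x = -6 ≠ 0.
  x = 0: f_y(0, y) = 2*y + 2; vanishes at y ∈ {-1}. (0, -1): f_x = 0, f = 0 — SINGULAR.
  x = 1: f_y(1, y) = 6*y + 8; no integer root y with |y| ≤ 4.
  x = 2: f_y(2, y) = 10*y + 18; no integer root y with |y| ≤ 4.
  x = 3: f_y(3, y) = 14*y + 32; no integer root y with |y| ≤ 4.
  x = 4: f_y(4, y) = 18*y + 50; no integer root y with |y| ≤ 4.
Only singular point on the grid: (0, -1).
Classify: substitute x = 0 + u, y = -1 + v and expand: f = -2*u**3 + 2*u**2*v - u**2 + 2*u*v**2 + v**2.
No constant or linear terms (consistent with a singular point). Quadratic part: -u**2 + v**2. Cubic part: -2*u**3 + 2*u**2*v + 2*u*v**2.
The quadratic part v**2 - u**2 = (v − u)(v + u) splits into two distinct linear factors, so there are two distinct tangent lines y − -1 = ±(x − 0) — this is a node (ordinary double point).
Classification: node.


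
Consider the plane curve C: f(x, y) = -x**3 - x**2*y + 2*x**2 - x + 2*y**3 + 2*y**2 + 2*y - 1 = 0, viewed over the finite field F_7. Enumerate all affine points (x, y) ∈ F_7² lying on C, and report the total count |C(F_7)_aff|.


Affine F_7-points: {(0, 3), (2, 3), (2, 5), (3, 4), (3, 5), (4, 3), (6, 5)}; count = 7.

For each of the 49 pairs (x, y) ∈ F_7², evaluate f(x, y) mod 7. Record the zeros.
  x = 0: [0↦6, 1↦5, 2↦6, 3↦0, 4↦6, 5↦1, 6↦4]  zeros at y ∈ {3}
  x = 1: [0↦6, 1↦4, 2↦4, 3↦4, 4↦2, 5↦3, 6↦5]  zeros at y ∈ ∅
  x = 2: [0↦4, 1↦6, 2↦3, 3↦0, 4↦2, 5↦0, 6↦6]  zeros at y ∈ {3, 5}
  x = 3: [0↦1, 1↦5, 2↦4, 3↦3, 4↦0, 5↦0, 6↦1]  zeros at y ∈ {4, 5}
  x = 4: [0↦5, 1↦2, 2↦1, 3↦0, 4↦4, 5↦4, 6↦5]  zeros at y ∈ {3}
  x = 5: [0↦3, 1↦5, 2↦2, 3↦6, 4↦1, 5↦6, 6↦5]  zeros at y ∈ ∅
  x = 6: [0↦3, 1↦1, 2↦1, 3↦1, 4↦6, 5↦0, 6↦2]  zeros at y ∈ {5}
Collecting zeros: affine points = {(0, 3), (2, 3), (2, 5), (3, 4), (3, 5), (4, 3), (6, 5)}.
Total count |C(F_7)_aff| = 7.


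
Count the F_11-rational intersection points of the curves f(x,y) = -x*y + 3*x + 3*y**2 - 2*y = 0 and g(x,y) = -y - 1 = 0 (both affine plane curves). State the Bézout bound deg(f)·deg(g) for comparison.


Common zeros: {(7, 10)}; count = 1; Bézout bound = 2.

deg(f) = 2, deg(g) = 1, so Bézout bound = 2.
Scan x ∈ F_11. For each x, list the y ∈ F_11 with f(x, y) ≡ 0 and those with g(x, y) ≡ 0 (mod 11); the common zeros in that column are the intersection.
  x = 0: f ≡ 0 at y ∈ {0, 8}; g ≡ 0 at y ∈ {10}; common: ∅.
  x = 1: f ≡ 0 at y ∈ ∅; g ≡ 0 at y ∈ {10}; common: ∅.
  x = 2: f ≡ 0 at y ∈ ∅; g ≡ 0 at y ∈ {10}; common: ∅.
  x = 3: f ≡ 0 at y ∈ {2, 7}; g ≡ 0 at y ∈ {10}; common: ∅.
  x = 4: f ≡ 0 at y ∈ ∅; g ≡ 0 at y ∈ {10}; common: ∅.
  x = 5: f ≡ 0 at y ∈ {1, 5}; g ≡ 0 at y ∈ {10}; common: ∅.
  x = 6: f ≡ 0 at y ∈ ∅; g ≡ 0 at y ∈ {10}; common: ∅.
  x = 7: f ≡ 0 at y ∈ {4, 10}; g ≡ 0 at y ∈ {10}; common: {10}.
  x = 8: f ≡ 0 at y ∈ ∅; g ≡ 0 at y ∈ {10}; common: ∅.
  x = 9: f ≡ 0 at y ∈ ∅; g ≡ 0 at y ∈ {10}; common: ∅.
  x = 10: f ≡ 0 at y ∈ {6, 9}; g ≡ 0 at y ∈ {10}; common: ∅.
Collecting: common zeros = {(7, 10)}, so the count is 1.
Comparison with the Bézout bound: 1 ≤ 2 = deg(f)·deg(g), as expected for curves with no common component (the affine F_11-count falls short of the bound because intersections may lie at infinity, over extension fields, or carry multiplicity).


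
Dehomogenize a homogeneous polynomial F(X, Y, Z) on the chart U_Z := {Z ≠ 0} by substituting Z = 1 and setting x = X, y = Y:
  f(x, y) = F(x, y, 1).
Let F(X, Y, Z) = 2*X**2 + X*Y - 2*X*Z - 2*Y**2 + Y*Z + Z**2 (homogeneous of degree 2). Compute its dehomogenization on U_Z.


f(x, y) = 2*x**2 + x*y - 2*x - 2*y**2 + y + 1

On U_Z we set Z = 1. Each monomial c·X^i·Y^j·Z^k in F becomes c·x^i·y^j·1^k = c·x^i·y^j.
Substituting Z = 1: F(X, Y, 1) = 2*x**2 + x*y - 2*x - 2*y**2 + y + 1.
Note: deg(f) ≤ deg(F) = 2; strict inequality happens when F is divisible by Z (lost terms).


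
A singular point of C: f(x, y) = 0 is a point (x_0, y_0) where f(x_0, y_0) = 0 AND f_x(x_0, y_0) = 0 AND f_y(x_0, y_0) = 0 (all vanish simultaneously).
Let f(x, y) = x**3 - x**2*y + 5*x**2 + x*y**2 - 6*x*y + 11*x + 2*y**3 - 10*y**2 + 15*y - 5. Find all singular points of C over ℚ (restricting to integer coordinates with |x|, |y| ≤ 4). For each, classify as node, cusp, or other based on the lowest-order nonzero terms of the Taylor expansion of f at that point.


Singular points: {(-1, 2)}; classification: cusp.

Compute partial derivatives:
  f_x = 3*x**2 - 2*x*y + 10*x + y**2 - 6*y + 11.
  f_y = -x**2 + 2*x*y - 6*x + 6*y**2 - 20*y + 15.
Scan x_0 ∈ {−4, ..., 4}. For each x_0, f_y(x_0, y) is a polynomial in y; find its integer roots y ∈ {−4, ..., 4}, then test f_x and f at those candidates.
  x = -4: f_y(-4, y) = 6*y**2 - 28*y + 23; no integer root y with |y| ≤ 4.
  x = -3: f_y(-3, y) = 6*y**2 - 26*y + 24; vanishes at y ∈ {3}. (-3, 3): f_x = 17 ≠ 0.
  x = -2: f_y(-2, y) = 6*y**2 - 24*y + 23; no integer root y with |y| ≤ 4.
  x = -1: f_y(-1, y) = 6*y**2 - 22*y + 20; vanishes at y ∈ {2}. (-1, 2): f_x = 0, f = 0 — SINGULAR.
  x = 0: f_y(0, y) = 6*y**2 - 20*y + 15; no integer root y with |y| ≤ 4.
  x = 1: f_y(1, y) = 6*y**2 - 18*y + 8; no integer root y with |y| ≤ 4.
  x = 2: f_y(2, y) = 6*y**2 - 16*y - 1; no integer root y with |y| ≤ 4.
  x = 3: f_y(3, y) = 6*y**2 - 14*y - 12; vanishes at y ∈ {3}. (3, 3): f_x = 41 ≠ 0.
  x = 4: f_y(4, y) = 6*y**2 - 12*y - 25; no integer root y with |y| ≤ 4.
Only singular point on the grid: (-1, 2).
Classify: substitute x = -1 + u, y = 2 + v and expand: f = u**3 - u**2*v + u*v**2 + 2*v**3 + v**2.
No constant or linear terms (consistent with a singular point). Quadratic part: v**2. Cubic part: u**3 - u**2*v + u*v**2 + 2*v**3.
The quadratic part v**2 is a perfect square, so there is a single (double) tangent line v = 0, i.e. y = 2. Restricting the cubic part to that line (v = 0) leaves u**3 ≠ 0, so f is not divisible by v and the branch is v² ≈ -u**3 to lowest order — this is a cusp.
Classification: cusp.


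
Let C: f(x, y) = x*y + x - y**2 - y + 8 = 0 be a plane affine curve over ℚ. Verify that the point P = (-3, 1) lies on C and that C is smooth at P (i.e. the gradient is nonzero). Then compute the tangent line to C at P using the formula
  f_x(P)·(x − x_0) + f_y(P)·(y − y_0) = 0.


Tangent line at P: 2*x - 6*y + 12 = 0.

Step 1: f(-3, 1) = 0, so P lies on C.
Step 2: partial derivatives
  f_x(x, y) = y + 1, f_y(x, y) = x - 2*y - 1.
  f_x(P) = 2, f_y(P) = -6 (gradient nonzero, so P is smooth).
Step 3: tangent line at P: 2·(x − -3) + -6·(y − 1) = 0.
Expanding: 2*x - 6*y + 12 = 0.


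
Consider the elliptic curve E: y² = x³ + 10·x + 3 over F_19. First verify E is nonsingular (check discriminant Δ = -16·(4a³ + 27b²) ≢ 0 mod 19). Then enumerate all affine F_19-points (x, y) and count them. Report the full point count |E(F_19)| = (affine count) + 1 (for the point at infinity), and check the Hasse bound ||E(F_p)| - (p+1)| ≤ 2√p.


Affine points = {(5, 8), (5, 11), (7, 6), (7, 13), (8, 5), (8, 14), (9, 9), (9, 10), (10, 1), (10, 18), (11, 0), (18, 7), (18, 12)}; affine count = 13; |E(F_19)| = 14.

Discriminant check: Δ ∝ 4a³ + 27b² = 4·10³ + 27·3² = 4·1000 + 27·9 ≡ 6 (mod 19). Nonzero ⇒ E is nonsingular.
For each x ∈ F_19, compute rhs = x³ + 10·x + 3 mod 19, then count y ∈ F_19 with y² ≡ rhs.
  x = 0: rhs = 3, matching y values: none (0 points).
  x = 1: rhs = 14, matching y values: none (0 points).
  x = 2: rhs = 12, matching y values: none (0 points).
  x = 3: rhs = 3, matching y values: none (0 points).
  x = 4: rhs = 12, matching y values: none (0 points).
  x = 5: rhs = 7, matching y values: 8, 11 (2 points).
  x = 6: rhs = 13, matching y values: none (0 points).
  x = 7: rhs = 17, matching y values: 6, 13 (2 points).
  x = 8: rhs = 6, matching y values: 5, 14 (2 points).
  x = 9: rhs = 5, matching y values: 9, 10 (2 points).
  x = 10: rhs = 1, matching y values: 1, 18 (2 points).
  x = 11: rhs = 0, matching y values: 0 (1 points).
  x = 12: rhs = 8, matching y values: none (0 points).
  x = 13: rhs = 12, matching y values: none (0 points).
  x = 14: rhs = 18, matching y values: none (0 points).
  x = 15: rhs = 13, matching y values: none (0 points).
  x = 16: rhs = 3, matching y values: none (0 points).
  x = 17: rhs = 13, matching y values: none (0 points).
  x = 18: rhs = 11, matching y values: 7, 12 (2 points).
Total affine count: 13.
Full point count |E(F_19)| = 13 + 1 = 14.
Hasse bound: |14 − (19+1)| = |-6| = 6 ≤ 2√19 ≈ 8.7178 ✓.


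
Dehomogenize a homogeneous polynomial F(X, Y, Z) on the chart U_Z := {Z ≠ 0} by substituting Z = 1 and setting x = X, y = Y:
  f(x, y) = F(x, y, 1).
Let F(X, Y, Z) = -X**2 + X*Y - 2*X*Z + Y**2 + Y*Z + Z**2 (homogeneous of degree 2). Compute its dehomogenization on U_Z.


f(x, y) = -x**2 + x*y - 2*x + y**2 + y + 1

On U_Z we set Z = 1. Each monomial c·X^i·Y^j·Z^k in F becomes c·x^i·y^j·1^k = c·x^i·y^j.
Substituting Z = 1: F(X, Y, 1) = -x**2 + x*y - 2*x + y**2 + y + 1.
Note: deg(f) ≤ deg(F) = 2; strict inequality happens when F is divisible by Z (lost terms).


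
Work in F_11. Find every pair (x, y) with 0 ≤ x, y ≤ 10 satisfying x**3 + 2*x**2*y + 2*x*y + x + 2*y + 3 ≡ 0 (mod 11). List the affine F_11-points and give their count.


Affine F_11-points: {(0, 4), (1, 1), (2, 3), (3, 0), (4, 8), (5, 3), (6, 8), (7, 8), (8, 9), (9, 3), (10, 5)}; count = 11.

For each of the 121 pairs (x, y) ∈ F_11², evaluate f(x, y) mod 11. Record the zeros.
  x = 0: [0↦3, 1↦5, 2↦7, 3↦9, 4↦0, 5↦2, 6↦4, 7↦6, 8↦8, 9↦10, 10↦1]  zeros at y ∈ {4}
  x = 1: [0↦5, 1↦0, 2↦6, 3↦1, 4↦7, 5↦2, 6↦8, 7↦3, 8↦9, 9↦4, 10↦10]  zeros at y ∈ {1}
  x = 2: [0↦2, 1↦5, 2↦8, 3↦0, 4↦3, 5↦6, 6↦9, 7↦1, 8↦4, 9↦7, 10↦10]  zeros at y ∈ {3}
  x = 3: [0↦0, 1↦4, 2↦8, 3↦1, 4↦5, 5↦9, 6↦2, 7↦6, 8↦10, 9↦3, 10↦7]  zeros at y ∈ {0}
  x = 4: [0↦5, 1↦3, 2↦1, 3↦10, 4↦8, 5↦6, 6↦4, 7↦2, 8↦0, 9↦9, 10↦7]  zeros at y ∈ {8}
  x = 5: [0↦1, 1↦8, 2↦4, 3↦0, 4↦7, 5↦3, 6↦10, 7↦6, 8↦2, 9↦9, 10↦5]  zeros at y ∈ {3}
  x = 6: [0↦5, 1↦3, 2↦1, 3↦10, 4↦8, 5↦6, 6↦4, 7↦2, 8↦0, 9↦9, 10↦7]  zeros at y ∈ {8}
  x = 7: [0↦1, 1↦5, 2↦9, 3↦2, 4↦6, 5↦10, 6↦3, 7↦7, 8↦0, 9↦4, 10↦8]  zeros at y ∈ {8}
  x = 8: [0↦6, 1↦9, 2↦1, 3↦4, 4↦7, 5↦10, 6↦2, 7↦5, 8↦8, 9↦0, 10↦3]  zeros at y ∈ {9}
  x = 9: [0↦4, 1↦10, 2↦5, 3↦0, 4↦6, 5↦1, 6↦7, 7↦2, 8↦8, 9↦3, 10↦9]  zeros at y ∈ {3}
  x = 10: [0↦1, 1↦3, 2↦5, 3↦7, 4↦9, 5↦0, 6↦2, 7↦4, 8↦6, 9↦8, 10↦10]  zeros at y ∈ {5}
Collecting zeros: affine points = {(0, 4), (1, 1), (2, 3), (3, 0), (4, 8), (5, 3), (6, 8), (7, 8), (8, 9), (9, 3), (10, 5)}.
Total count |C(F_11)_aff| = 11.


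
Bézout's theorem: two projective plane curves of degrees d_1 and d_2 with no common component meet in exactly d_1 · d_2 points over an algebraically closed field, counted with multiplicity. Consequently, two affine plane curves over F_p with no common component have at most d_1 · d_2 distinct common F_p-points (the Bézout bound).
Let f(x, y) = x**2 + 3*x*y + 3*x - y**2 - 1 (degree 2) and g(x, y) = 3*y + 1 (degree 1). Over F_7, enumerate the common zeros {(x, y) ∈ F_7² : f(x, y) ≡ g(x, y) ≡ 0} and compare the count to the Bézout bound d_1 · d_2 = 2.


Common zeros: ∅; count = 0; Bézout bound = 2.

deg(f) = 2, deg(g) = 1, so Bézout bound = 2.
Scan x ∈ F_7. For each x, list the y ∈ F_7 with f(x, y) ≡ 0 and those with g(x, y) ≡ 0 (mod 7); the common zeros in that column are the intersection.
  x = 0: f ≡ 0 at y ∈ ∅; g ≡ 0 at y ∈ {2}; common: ∅.
  x = 1: f ≡ 0 at y ∈ {5}; g ≡ 0 at y ∈ {2}; common: ∅.
  x = 2: f ≡ 0 at y ∈ {1, 5}; g ≡ 0 at y ∈ {2}; common: ∅.
  x = 3: f ≡ 0 at y ∈ {3, 6}; g ≡ 0 at y ∈ {2}; common: ∅.
  x = 4: f ≡ 0 at y ∈ {6}; g ≡ 0 at y ∈ {2}; common: ∅.
  x = 5: f ≡ 0 at y ∈ ∅; g ≡ 0 at y ∈ {2}; common: ∅.
  x = 6: f ≡ 0 at y ∈ {1, 3}; g ≡ 0 at y ∈ {2}; common: ∅.
Collecting: common zeros = ∅, so the count is 0.
Comparison with the Bézout bound: 0 ≤ 2 = deg(f)·deg(g), as expected for curves with no common component (the affine F_7-count falls short of the bound because intersections may lie at infinity, over extension fields, or carry multiplicity).


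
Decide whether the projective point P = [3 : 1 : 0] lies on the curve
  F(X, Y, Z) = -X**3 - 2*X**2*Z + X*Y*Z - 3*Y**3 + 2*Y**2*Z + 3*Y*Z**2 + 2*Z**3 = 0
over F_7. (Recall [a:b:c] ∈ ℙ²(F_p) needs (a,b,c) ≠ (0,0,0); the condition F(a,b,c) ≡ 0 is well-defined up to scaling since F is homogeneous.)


F(3,1,0) ≡ 5 (mod 7); P is NOT on the curve.

Evaluate F(3, 1, 0) term-by-term (mod 7).
  -X**3 ↦ -1·27·1·1 = -27
  -2*X**2*Z ↦ -2·9·1·0 = 0
  X*Y*Z ↦ 1·3·1·0 = 0
  -3*Y**3 ↦ -3·1·1·1 = -3
  2*Y**2*Z ↦ 2·1·1·0 = 0
  3*Y*Z**2 ↦ 3·1·1·0 = 0
  2*Z**3 ↦ 2·1·1·0 = 0
Sum: F(3, 1, 0) = (-27) + (0) + (0) + (-3) + (0) + (0) + (0) = -30.
Reducing mod 7: -30 ≡ 5 (mod 7).
Since F(a, b, c) ≡ 5 ≠ 0 (mod 7), P does NOT lie on the curve.


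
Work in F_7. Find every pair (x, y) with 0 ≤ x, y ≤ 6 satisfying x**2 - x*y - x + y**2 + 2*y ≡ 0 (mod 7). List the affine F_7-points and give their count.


Affine F_7-points: {(0, 0), (0, 5), (1, 0), (1, 6), (6, 5), (6, 6)}; count = 6.

For each of the 49 pairs (x, y) ∈ F_7², evaluate f(x, y) mod 7. Record the zeros.
  x = 0: [0↦0, 1↦3, 2↦1, 3↦1, 4↦3, 5↦0, 6↦6]  zeros at y ∈ {0, 5}
  x = 1: [0↦0, 1↦2, 2↦6, 3↦5, 4↦6, 5↦2, 6↦0]  zeros at y ∈ {0, 6}
  x = 2: [0↦2, 1↦3, 2↦6, 3↦4, 4↦4, 5↦6, 6↦3]  zeros at y ∈ ∅
  x = 3: [0↦6, 1↦6, 2↦1, 3↦5, 4↦4, 5↦5, 6↦1]  zeros at y ∈ ∅
  x = 4: [0↦5, 1↦4, 2↦5, 3↦1, 4↦6, 5↦6, 6↦1]  zeros at y ∈ ∅
  x = 5: [0↦6, 1↦4, 2↦4, 3↦6, 4↦3, 5↦2, 6↦3]  zeros at y ∈ ∅
  x = 6: [0↦2, 1↦6, 2↦5, 3↦6, 4↦2, 5↦0, 6↦0]  zeros at y ∈ {5, 6}
Collecting zeros: affine points = {(0, 0), (0, 5), (1, 0), (1, 6), (6, 5), (6, 6)}.
Total count |C(F_7)_aff| = 6.


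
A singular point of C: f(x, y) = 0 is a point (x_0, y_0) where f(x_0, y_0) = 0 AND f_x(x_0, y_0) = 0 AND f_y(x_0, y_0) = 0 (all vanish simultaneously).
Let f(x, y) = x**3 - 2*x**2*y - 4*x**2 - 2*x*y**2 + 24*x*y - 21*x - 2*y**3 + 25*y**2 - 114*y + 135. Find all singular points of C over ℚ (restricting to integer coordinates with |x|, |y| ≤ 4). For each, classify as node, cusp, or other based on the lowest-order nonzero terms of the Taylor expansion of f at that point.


Singular points: {(3, 3)}; classification: node.

Compute partial derivatives:
  f_x = 3*x**2 - 4*x*y - 8*x - 2*y**2 + 24*y - 21.
  f_y = -2*x**2 - 4*x*y + 24*x - 6*y**2 + 50*y - 114.
Scan x_0 ∈ {−4, ..., 4}. For each x_0, f_y(x_0, y) is a polynomial in y; find its integer roots y ∈ {−4, ..., 4}, then test f_x and f at those candidates.
  x = -4: f_y(-4, y) = -6*y**2 + 66*y - 242; no integer root y with |y| ≤ 4.
  x = -3: f_y(-3, y) = -6*y**2 + 62*y - 204; no integer root y with |y| ≤ 4.
  x = -2: f_y(-2, y) = -6*y**2 + 58*y - 170; no integer root y with |y| ≤ 4.
  x = -1: f_y(-1, y) = -6*y**2 + 54*y - 140; no integer root y with |y| ≤ 4.
  x = 0: f_y(0, y) = -6*y**2 + 50*y - 114; no integer root y with |y| ≤ 4.
  x = 1: f_y(1, y) = -6*y**2 + 46*y - 92; no integer root y with |y| ≤ 4.
  x = 2: f_y(2, y) = -6*y**2 + 42*y - 74; no integer root y with |y| ≤ 4.
  x = 3: f_y(3, y) = -6*y**2 + 38*y - 60; vanishes at y ∈ {3}. (3, 3): f_x = 0, f = 0 — SINGULAR.
  x = 4: f_y(4, y) = -6*y**2 + 34*y - 50; no integer root y with |y| ≤ 4.
Only singular point on the grid: (3, 3).
Classify: substitute x = 3 + u, y = 3 + v and expand: f = u**3 - 2*u**2*v - u**2 - 2*u*v**2 - 2*v**3 + v**2.
No constant or linear terms (consistent with a singular point). Quadratic part: -u**2 + v**2. Cubic part: u**3 - 2*u**2*v - 2*u*v**2 - 2*v**3.
The quadratic part v**2 - u**2 = (v − u)(v + u) splits into two distinct linear factors, so there are two distinct tangent lines y − 3 = ±(x − 3) — this is a node (ordinary double point).
Classification: node.


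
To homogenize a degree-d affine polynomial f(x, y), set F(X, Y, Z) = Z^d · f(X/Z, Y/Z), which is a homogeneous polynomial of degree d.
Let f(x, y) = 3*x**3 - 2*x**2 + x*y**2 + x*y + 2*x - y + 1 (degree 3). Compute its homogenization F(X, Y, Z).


F(X, Y, Z) = 3*X**3 - 2*X**2*Z + X*Y**2 + X*Y*Z + 2*X*Z**2 - Y*Z**2 + Z**3

deg(f) = 3.
Substitute x = X/Z, y = Y/Z into f, then multiply by Z^3.
  monomial 3·x^3·y^0 ↦ 3·X^3·Y^0·Z^0.
  monomial -2·x^2·y^0 ↦ -2·X^2·Y^0·Z^1.
  monomial 1·x^1·y^2 ↦ 1·X^1·Y^2·Z^0.
  monomial 1·x^1·y^1 ↦ 1·X^1·Y^1·Z^1.
  monomial 2·x^1·y^0 ↦ 2·X^1·Y^0·Z^2.
  monomial -1·x^0·y^1 ↦ -1·X^0·Y^1·Z^2.
  monomial 1·x^0·y^0 ↦ 1·X^0·Y^0·Z^3.
Collecting: F(X, Y, Z) = 3*X**3 - 2*X**2*Z + X*Y**2 + X*Y*Z + 2*X*Z**2 - Y*Z**2 + Z**3.


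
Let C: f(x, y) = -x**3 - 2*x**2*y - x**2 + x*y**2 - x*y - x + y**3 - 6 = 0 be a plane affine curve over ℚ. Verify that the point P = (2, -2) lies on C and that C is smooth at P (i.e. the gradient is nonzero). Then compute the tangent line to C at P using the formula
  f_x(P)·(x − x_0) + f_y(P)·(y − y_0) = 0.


Tangent line at P: 5*x - 6*y - 22 = 0.

Step 1: f(2, -2) = 0, so P lies on C.
Step 2: partial derivatives
  f_x(x, y) = -3*x**2 - 4*x*y - 2*x + y**2 - y - 1, f_y(x, y) = -2*x**2 + 2*x*y - x + 3*y**2.
  f_x(P) = 5, f_y(P) = -6 (gradient nonzero, so P is smooth).
Step 3: tangent line at P: 5·(x − 2) + -6·(y − -2) = 0.
Expanding: 5*x - 6*y - 22 = 0.


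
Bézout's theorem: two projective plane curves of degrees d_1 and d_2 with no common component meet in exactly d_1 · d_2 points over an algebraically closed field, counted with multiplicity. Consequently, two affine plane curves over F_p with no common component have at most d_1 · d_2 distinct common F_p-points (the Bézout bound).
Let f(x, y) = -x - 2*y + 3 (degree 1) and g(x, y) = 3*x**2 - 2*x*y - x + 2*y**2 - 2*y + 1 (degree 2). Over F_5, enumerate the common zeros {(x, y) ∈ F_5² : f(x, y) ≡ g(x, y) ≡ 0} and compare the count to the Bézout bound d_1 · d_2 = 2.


Common zeros: {(0, 4), (3, 0)}; count = 2; Bézout bound = 2.

deg(f) = 1, deg(g) = 2, so Bézout bound = 2.
Scan x ∈ F_5. For each x, list the y ∈ F_5 with f(x, y) ≡ 0 and those with g(x, y) ≡ 0 (mod 5); the common zeros in that column are the intersection.
  x = 0: f ≡ 0 at y ∈ {4}; g ≡ 0 at y ∈ {2, 4}; common: {4}.
  x = 1: f ≡ 0 at y ∈ {1}; g ≡ 0 at y ∈ ∅; common: ∅.
  x = 2: f ≡ 0 at y ∈ {3}; g ≡ 0 at y ∈ ∅; common: ∅.
  x = 3: f ≡ 0 at y ∈ {0}; g ≡ 0 at y ∈ {0, 4}; common: {0}.
  x = 4: f ≡ 0 at y ∈ {2}; g ≡ 0 at y ∈ {0}; common: ∅.
Collecting: common zeros = {(0, 4), (3, 0)}, so the count is 2.
Comparison with the Bézout bound: 2 ≤ 2 = deg(f)·deg(g), as expected for curves with no common component (the bound is attained).


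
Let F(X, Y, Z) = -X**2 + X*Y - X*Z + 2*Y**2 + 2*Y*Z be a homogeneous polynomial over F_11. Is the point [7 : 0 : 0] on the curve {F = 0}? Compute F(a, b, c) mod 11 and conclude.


F(7,0,0) ≡ 6 (mod 11); P is NOT on the curve.

Evaluate F(7, 0, 0) term-by-term (mod 11).
  -X**2 ↦ -1·49·1·1 = -49
  X*Y ↦ 1·7·0·1 = 0
  -X*Z ↦ -1·7·1·0 = 0
  2*Y**2 ↦ 2·1·0·1 = 0
  2*Y*Z ↦ 2·1·0·0 = 0
Sum: F(7, 0, 0) = (-49) + (0) + (0) + (0) + (0) = -49.
Reducing mod 11: -49 ≡ 6 (mod 11).
Since F(a, b, c) ≡ 6 ≠ 0 (mod 11), P does NOT lie on the curve.


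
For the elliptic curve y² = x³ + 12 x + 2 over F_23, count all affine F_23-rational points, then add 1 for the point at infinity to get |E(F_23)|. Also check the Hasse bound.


Affine points = {(0, 5), (0, 18), (5, 7), (5, 16), (8, 9), (8, 14), (10, 8), (10, 15), (11, 4), (11, 19), (13, 3), (13, 20), (14, 4), (14, 19), (16, 9), (16, 14), (17, 6), (17, 17), (18, 1), (18, 22), (20, 10), (20, 13), (21, 4), (21, 19), (22, 9), (22, 14)}; affine count = 26; |E(F_23)| = 27.

Discriminant check: Δ ∝ 4a³ + 27b² = 4·12³ + 27·2² = 4·1728 + 27·4 ≡ 5 (mod 23). Nonzero ⇒ E is nonsingular.
For each x ∈ F_23, compute rhs = x³ + 12·x + 2 mod 23, then count y ∈ F_23 with y² ≡ rhs.
  x = 0: rhs = 2, matching y values: 5, 18 (2 points).
  x = 1: rhs = 15, matching y values: none (0 points).
  x = 2: rhs = 11, matching y values: none (0 points).
  x = 3: rhs = 19, matching y values: none (0 points).
  x = 4: rhs = 22, matching y values: none (0 points).
  x = 5: rhs = 3, matching y values: 7, 16 (2 points).
  x = 6: rhs = 14, matching y values: none (0 points).
  x = 7: rhs = 15, matching y values: none (0 points).
  x = 8: rhs = 12, matching y values: 9, 14 (2 points).
  x = 9: rhs = 11, matching y values: none (0 points).
  x = 10: rhs = 18, matching y values: 8, 15 (2 points).
  x = 11: rhs = 16, matching y values: 4, 19 (2 points).
  x = 12: rhs = 11, matching y values: none (0 points).
  x = 13: rhs = 9, matching y values: 3, 20 (2 points).
  x = 14: rhs = 16, matching y values: 4, 19 (2 points).
  x = 15: rhs = 15, matching y values: none (0 points).
  x = 16: rhs = 12, matching y values: 9, 14 (2 points).
  x = 17: rhs = 13, matching y values: 6, 17 (2 points).
  x = 18: rhs = 1, matching y values: 1, 22 (2 points).
  x = 19: rhs = 5, matching y values: none (0 points).
  x = 20: rhs = 8, matching y values: 10, 13 (2 points).
  x = 21: rhs = 16, matching y values: 4, 19 (2 points).
  x = 22: rhs = 12, matching y values: 9, 14 (2 points).
Total affine count: 26.
Full point count |E(F_23)| = 26 + 1 = 27.
Hasse bound: |27 − (23+1)| = |3| = 3 ≤ 2√23 ≈ 9.5917 ✓.
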